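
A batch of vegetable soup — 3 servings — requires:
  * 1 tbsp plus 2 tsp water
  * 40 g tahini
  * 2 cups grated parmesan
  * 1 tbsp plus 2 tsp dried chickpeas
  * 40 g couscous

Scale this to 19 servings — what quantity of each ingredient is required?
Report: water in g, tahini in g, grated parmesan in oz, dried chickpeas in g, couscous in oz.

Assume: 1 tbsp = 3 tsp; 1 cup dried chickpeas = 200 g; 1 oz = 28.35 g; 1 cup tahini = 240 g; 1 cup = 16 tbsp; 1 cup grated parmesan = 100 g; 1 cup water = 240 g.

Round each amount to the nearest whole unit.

Scaling factor: 19/3.
water: (1 tbsp + 2 tsp = 5/3 tbsp) × 19/3 ÷ 16 tbsp/cup × 240 g/cup ≈ 158 g
tahini: 40 g × 19/3 ≈ 253 g
grated parmesan: 2 cup × 19/3 × 100 g/cup ÷ 28.35 g/oz ≈ 45 oz
dried chickpeas: (1 tbsp + 2 tsp = 5/3 tbsp) × 19/3 ÷ 16 tbsp/cup × 200 g/cup ≈ 132 g
couscous: 40 g × 19/3 ÷ 28.35 g/oz ≈ 9 oz

water: 158 g; tahini: 253 g; grated parmesan: 45 oz; dried chickpeas: 132 g; couscous: 9 oz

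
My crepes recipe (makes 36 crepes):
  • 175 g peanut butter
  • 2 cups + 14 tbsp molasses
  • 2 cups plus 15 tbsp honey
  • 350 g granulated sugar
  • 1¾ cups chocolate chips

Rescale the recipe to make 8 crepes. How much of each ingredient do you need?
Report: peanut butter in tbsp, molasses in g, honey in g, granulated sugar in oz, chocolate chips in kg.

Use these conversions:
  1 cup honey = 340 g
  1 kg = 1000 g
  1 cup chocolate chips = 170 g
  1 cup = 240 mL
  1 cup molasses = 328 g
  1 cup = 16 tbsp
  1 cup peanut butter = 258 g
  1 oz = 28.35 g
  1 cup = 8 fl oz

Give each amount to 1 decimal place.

Scaling factor: 8/36 = 2/9.
peanut butter: 175 g × 2/9 ÷ 258 g/cup × 16 tbsp/cup ≈ 2.4 tbsp
molasses: (2 cup + 14 tbsp = 2.875 cup) × 2/9 × 328 g/cup ≈ 209.6 g
honey: (2 cup + 15 tbsp = 2.9375 cup) × 2/9 × 340 g/cup ≈ 221.9 g
granulated sugar: 350 g × 2/9 ÷ 28.35 g/oz ≈ 2.7 oz
chocolate chips: 1.75 cup × 2/9 × 170 g/cup ÷ 1000 g/kg ≈ 0.1 kg

peanut butter: 2.4 tbsp; molasses: 209.6 g; honey: 221.9 g; granulated sugar: 2.7 oz; chocolate chips: 0.1 kg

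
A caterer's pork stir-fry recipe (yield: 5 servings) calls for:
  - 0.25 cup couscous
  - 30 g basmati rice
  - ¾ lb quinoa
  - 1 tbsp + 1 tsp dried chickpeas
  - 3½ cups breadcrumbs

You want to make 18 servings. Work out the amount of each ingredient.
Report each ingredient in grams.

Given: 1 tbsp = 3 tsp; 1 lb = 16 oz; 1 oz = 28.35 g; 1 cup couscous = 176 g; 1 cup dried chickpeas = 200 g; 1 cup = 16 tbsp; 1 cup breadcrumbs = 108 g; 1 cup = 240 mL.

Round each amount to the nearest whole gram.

Scaling factor: 18/5 = 3.6.
couscous: 0.25 cup × 18/5 × 176 g/cup ≈ 158 g
basmati rice: 30 g × 18/5 = 108 g
quinoa: 0.75 lb × 18/5 × 16 oz/lb × 28.35 g/oz ≈ 1225 g
dried chickpeas: (1 tbsp + 1 tsp = 4/3 tbsp) × 18/5 ÷ 16 tbsp/cup × 200 g/cup = 60 g
breadcrumbs: 3.5 cup × 18/5 × 108 g/cup ≈ 1361 g

couscous: 158 g; basmati rice: 108 g; quinoa: 1225 g; dried chickpeas: 60 g; breadcrumbs: 1361 g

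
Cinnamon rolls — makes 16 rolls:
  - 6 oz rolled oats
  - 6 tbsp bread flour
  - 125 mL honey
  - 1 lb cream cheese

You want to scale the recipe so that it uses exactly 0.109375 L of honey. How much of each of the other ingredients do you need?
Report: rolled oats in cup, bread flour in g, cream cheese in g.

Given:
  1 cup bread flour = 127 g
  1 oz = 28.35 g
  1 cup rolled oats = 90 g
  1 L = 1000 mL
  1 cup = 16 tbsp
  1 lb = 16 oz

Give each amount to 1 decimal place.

rolled oats: 1.7 cup; bread flour: 41.7 g; cream cheese: 396.9 g

The original recipe has 0.125 L of honey, so the scaling factor is 0.109375 ÷ 0.125 = 7/8 = 0.875.
rolled oats: 6 oz × 7/8 × 28.35 g/oz ÷ 90 g/cup ≈ 1.7 cup
bread flour: 6 tbsp × 7/8 ÷ 16 tbsp/cup × 127 g/cup ≈ 41.7 g
cream cheese: 1 lb × 7/8 × 16 oz/lb × 28.35 g/oz = 396.9 g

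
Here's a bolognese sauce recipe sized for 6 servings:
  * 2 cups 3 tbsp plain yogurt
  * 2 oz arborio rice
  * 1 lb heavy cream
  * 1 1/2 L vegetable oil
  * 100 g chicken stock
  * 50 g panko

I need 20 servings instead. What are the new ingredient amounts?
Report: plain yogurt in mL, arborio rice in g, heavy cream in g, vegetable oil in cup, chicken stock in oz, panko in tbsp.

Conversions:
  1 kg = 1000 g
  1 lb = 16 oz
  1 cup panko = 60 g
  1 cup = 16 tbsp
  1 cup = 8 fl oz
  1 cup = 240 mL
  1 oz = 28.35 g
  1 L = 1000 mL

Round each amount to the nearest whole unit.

Scaling factor: 20/6 = 10/3.
plain yogurt: (2 cup + 3 tbsp = 2.1875 cup) × 10/3 × 240 mL/cup = 1750 mL
arborio rice: 2 oz × 10/3 × 28.35 g/oz = 189 g
heavy cream: 1 lb × 10/3 × 16 oz/lb × 28.35 g/oz = 1512 g
vegetable oil: 1.5 L × 10/3 × 1000 mL/L ÷ 240 mL/cup ≈ 21 cup
chicken stock: 100 g × 10/3 ÷ 28.35 g/oz ≈ 12 oz
panko: 50 g × 10/3 ÷ 60 g/cup × 16 tbsp/cup ≈ 44 tbsp

plain yogurt: 1750 mL; arborio rice: 189 g; heavy cream: 1512 g; vegetable oil: 21 cup; chicken stock: 12 oz; panko: 44 tbsp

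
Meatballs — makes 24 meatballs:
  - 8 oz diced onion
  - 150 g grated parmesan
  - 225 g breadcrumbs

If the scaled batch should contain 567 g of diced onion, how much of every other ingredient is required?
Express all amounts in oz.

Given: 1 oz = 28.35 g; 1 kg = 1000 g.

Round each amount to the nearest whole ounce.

grated parmesan: 13 oz; breadcrumbs: 20 oz

The original recipe has 226.8 g of diced onion, so the scaling factor is 567 ÷ 226.8 = 5/2 = 2.5.
grated parmesan: 150 g × 5/2 ÷ 28.35 g/oz ≈ 13 oz
breadcrumbs: 225 g × 5/2 ÷ 28.35 g/oz ≈ 20 oz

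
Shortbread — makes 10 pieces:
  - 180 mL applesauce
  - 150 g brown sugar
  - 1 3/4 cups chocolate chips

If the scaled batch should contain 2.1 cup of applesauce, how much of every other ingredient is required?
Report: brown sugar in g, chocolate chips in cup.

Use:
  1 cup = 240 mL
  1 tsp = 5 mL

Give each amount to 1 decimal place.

brown sugar: 420.0 g; chocolate chips: 4.9 cup

The original recipe has 0.75 cup of applesauce, so the scaling factor is 2.1 ÷ 0.75 = 14/5 = 2.8.
brown sugar: 150 g × 14/5 = 420.0 g
chocolate chips: 1.75 cup × 14/5 = 4.9 cup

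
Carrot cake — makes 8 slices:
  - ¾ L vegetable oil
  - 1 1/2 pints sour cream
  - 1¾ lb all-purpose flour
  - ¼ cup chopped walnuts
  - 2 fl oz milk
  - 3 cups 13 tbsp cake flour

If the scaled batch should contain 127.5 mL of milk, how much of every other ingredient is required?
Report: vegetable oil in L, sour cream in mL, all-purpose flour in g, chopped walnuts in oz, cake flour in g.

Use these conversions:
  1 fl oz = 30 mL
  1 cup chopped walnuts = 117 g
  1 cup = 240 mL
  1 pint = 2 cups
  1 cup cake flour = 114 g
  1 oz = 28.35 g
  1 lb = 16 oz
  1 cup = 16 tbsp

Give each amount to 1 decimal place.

vegetable oil: 1.6 L; sour cream: 1530.0 mL; all-purpose flour: 1686.8 g; chopped walnuts: 2.2 oz; cake flour: 923.6 g

The original recipe has 60 mL of milk, so the scaling factor is 127.5 ÷ 60 = 17/8 = 2.125.
vegetable oil: 0.75 L × 17/8 ≈ 1.6 L
sour cream: 1.5 pint × 17/8 × 2 cup/pint × 240 mL/cup = 1530.0 mL
all-purpose flour: 1.75 lb × 17/8 × 16 oz/lb × 28.35 g/oz ≈ 1686.8 g
chopped walnuts: 0.25 cup × 17/8 × 117 g/cup ÷ 28.35 g/oz ≈ 2.2 oz
cake flour: (3 cup + 13 tbsp = 3.8125 cup) × 17/8 × 114 g/cup ≈ 923.6 g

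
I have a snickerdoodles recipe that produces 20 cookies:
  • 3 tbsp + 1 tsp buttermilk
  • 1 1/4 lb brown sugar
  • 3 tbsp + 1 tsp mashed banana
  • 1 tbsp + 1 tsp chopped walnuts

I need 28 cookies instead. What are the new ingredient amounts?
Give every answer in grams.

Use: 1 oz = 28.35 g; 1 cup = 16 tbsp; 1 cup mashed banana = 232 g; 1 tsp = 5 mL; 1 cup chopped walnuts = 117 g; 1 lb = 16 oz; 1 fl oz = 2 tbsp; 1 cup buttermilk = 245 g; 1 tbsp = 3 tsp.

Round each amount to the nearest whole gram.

buttermilk: 71 g; brown sugar: 794 g; mashed banana: 68 g; chopped walnuts: 14 g

Scaling factor: 28/20 = 7/5 = 1.4.
buttermilk: (3 tbsp + 1 tsp = 10/3 tbsp) × 7/5 ÷ 16 tbsp/cup × 245 g/cup ≈ 71 g
brown sugar: 1.25 lb × 7/5 × 16 oz/lb × 28.35 g/oz ≈ 794 g
mashed banana: (3 tbsp + 1 tsp = 10/3 tbsp) × 7/5 ÷ 16 tbsp/cup × 232 g/cup ≈ 68 g
chopped walnuts: (1 tbsp + 1 tsp = 4/3 tbsp) × 7/5 ÷ 16 tbsp/cup × 117 g/cup ≈ 14 g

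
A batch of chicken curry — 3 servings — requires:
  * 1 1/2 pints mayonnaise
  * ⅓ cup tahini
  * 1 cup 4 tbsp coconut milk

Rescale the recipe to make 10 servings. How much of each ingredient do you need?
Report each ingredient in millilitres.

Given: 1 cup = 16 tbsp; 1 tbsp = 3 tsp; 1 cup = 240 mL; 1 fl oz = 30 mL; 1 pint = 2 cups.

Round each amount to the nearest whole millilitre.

mayonnaise: 2400 mL; tahini: 267 mL; coconut milk: 1000 mL

Scaling factor: 10/3.
mayonnaise: 1.5 pint × 10/3 × 2 cup/pint × 240 mL/cup = 2400 mL
tahini: 1/3 cup × 10/3 × 240 mL/cup ≈ 267 mL
coconut milk: (1 cup + 4 tbsp = 1.25 cup) × 10/3 × 240 mL/cup = 1000 mL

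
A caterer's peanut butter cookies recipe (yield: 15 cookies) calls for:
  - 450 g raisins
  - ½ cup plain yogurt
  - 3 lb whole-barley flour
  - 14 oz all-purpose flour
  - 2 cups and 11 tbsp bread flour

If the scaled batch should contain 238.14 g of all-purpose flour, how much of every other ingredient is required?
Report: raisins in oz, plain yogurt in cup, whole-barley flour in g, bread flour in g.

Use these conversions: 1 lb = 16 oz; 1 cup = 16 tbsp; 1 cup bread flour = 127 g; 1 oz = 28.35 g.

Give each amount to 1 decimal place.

raisins: 9.5 oz; plain yogurt: 0.3 cup; whole-barley flour: 816.5 g; bread flour: 204.8 g

The original recipe has 396.9 g of all-purpose flour, so the scaling factor is 238.14 ÷ 396.9 = 3/5 = 0.6.
raisins: 450 g × 3/5 ÷ 28.35 g/oz ≈ 9.5 oz
plain yogurt: 0.5 cup × 3/5 = 0.3 cup
whole-barley flour: 3 lb × 3/5 × 16 oz/lb × 28.35 g/oz ≈ 816.5 g
bread flour: (2 cup + 11 tbsp = 2.6875 cup) × 3/5 × 127 g/cup ≈ 204.8 g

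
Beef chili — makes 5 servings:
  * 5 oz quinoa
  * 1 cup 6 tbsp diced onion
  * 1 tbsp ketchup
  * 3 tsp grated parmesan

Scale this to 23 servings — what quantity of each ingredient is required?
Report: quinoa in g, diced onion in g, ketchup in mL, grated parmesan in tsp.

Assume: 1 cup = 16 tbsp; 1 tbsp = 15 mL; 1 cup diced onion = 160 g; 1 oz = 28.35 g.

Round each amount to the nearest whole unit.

quinoa: 652 g; diced onion: 1012 g; ketchup: 69 mL; grated parmesan: 14 tsp

Scaling factor: 23/5 = 4.6.
quinoa: 5 oz × 23/5 × 28.35 g/oz ≈ 652 g
diced onion: (1 cup + 6 tbsp = 1.375 cup) × 23/5 × 160 g/cup = 1012 g
ketchup: 1 tbsp × 23/5 × 15 mL/tbsp = 69 mL
grated parmesan: 3 tsp × 23/5 ≈ 14 tsp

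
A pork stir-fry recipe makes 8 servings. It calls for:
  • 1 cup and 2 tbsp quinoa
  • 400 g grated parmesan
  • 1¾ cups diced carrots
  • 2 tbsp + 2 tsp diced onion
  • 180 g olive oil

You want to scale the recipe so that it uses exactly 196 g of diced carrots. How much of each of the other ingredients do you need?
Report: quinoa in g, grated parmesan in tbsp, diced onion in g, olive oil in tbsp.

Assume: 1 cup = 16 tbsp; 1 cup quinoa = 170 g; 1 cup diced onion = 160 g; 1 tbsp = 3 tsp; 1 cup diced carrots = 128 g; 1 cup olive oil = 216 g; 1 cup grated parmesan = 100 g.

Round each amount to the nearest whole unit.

quinoa: 167 g; grated parmesan: 56 tbsp; diced onion: 23 g; olive oil: 12 tbsp

The original recipe has 224 g of diced carrots, so the scaling factor is 196 ÷ 224 = 7/8 = 0.875.
quinoa: (1 cup + 2 tbsp = 1.125 cup) × 7/8 × 170 g/cup ≈ 167 g
grated parmesan: 400 g × 7/8 ÷ 100 g/cup × 16 tbsp/cup = 56 tbsp
diced onion: (2 tbsp + 2 tsp = 8/3 tbsp) × 7/8 ÷ 16 tbsp/cup × 160 g/cup ≈ 23 g
olive oil: 180 g × 7/8 ÷ 216 g/cup × 16 tbsp/cup ≈ 12 tbsp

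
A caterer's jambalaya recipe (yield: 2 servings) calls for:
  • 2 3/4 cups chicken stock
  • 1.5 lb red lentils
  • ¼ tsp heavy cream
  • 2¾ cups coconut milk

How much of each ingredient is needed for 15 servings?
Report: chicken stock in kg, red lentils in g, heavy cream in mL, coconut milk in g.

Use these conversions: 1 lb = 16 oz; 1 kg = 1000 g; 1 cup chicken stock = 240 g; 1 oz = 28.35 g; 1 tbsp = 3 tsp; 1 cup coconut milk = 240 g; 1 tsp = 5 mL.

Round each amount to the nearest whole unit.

Scaling factor: 15/2 = 7.5.
chicken stock: 2.75 cup × 15/2 × 240 g/cup ÷ 1000 g/kg ≈ 5 kg
red lentils: 1.5 lb × 15/2 × 16 oz/lb × 28.35 g/oz = 5103 g
heavy cream: 0.25 tsp × 15/2 × 5 mL/tsp ≈ 9 mL
coconut milk: 2.75 cup × 15/2 × 240 g/cup = 4950 g

chicken stock: 5 kg; red lentils: 5103 g; heavy cream: 9 mL; coconut milk: 4950 g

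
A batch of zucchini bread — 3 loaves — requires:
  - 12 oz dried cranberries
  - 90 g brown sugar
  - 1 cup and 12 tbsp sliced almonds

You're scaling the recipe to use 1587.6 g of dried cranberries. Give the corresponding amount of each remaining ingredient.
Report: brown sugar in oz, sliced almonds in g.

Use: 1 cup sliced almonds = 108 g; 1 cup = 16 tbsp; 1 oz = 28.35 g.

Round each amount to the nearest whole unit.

The original recipe has 340.2 g of dried cranberries, so the scaling factor is 1587.6 ÷ 340.2 = 14/3.
brown sugar: 90 g × 14/3 ÷ 28.35 g/oz ≈ 15 oz
sliced almonds: (1 cup + 12 tbsp = 1.75 cup) × 14/3 × 108 g/cup = 882 g

brown sugar: 15 oz; sliced almonds: 882 g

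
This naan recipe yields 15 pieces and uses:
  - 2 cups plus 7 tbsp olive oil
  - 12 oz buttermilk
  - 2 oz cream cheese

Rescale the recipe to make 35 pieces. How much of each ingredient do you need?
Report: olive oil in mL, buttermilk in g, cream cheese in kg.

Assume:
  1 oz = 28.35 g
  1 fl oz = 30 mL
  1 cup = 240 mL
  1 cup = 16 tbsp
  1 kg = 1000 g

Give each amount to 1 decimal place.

olive oil: 1365.0 mL; buttermilk: 793.8 g; cream cheese: 0.1 kg

Scaling factor: 35/15 = 7/3.
olive oil: (2 cup + 7 tbsp = 2.4375 cup) × 7/3 × 240 mL/cup = 1365.0 mL
buttermilk: 12 oz × 7/3 × 28.35 g/oz = 793.8 g
cream cheese: 2 oz × 7/3 × 28.35 g/oz ÷ 1000 g/kg ≈ 0.1 kg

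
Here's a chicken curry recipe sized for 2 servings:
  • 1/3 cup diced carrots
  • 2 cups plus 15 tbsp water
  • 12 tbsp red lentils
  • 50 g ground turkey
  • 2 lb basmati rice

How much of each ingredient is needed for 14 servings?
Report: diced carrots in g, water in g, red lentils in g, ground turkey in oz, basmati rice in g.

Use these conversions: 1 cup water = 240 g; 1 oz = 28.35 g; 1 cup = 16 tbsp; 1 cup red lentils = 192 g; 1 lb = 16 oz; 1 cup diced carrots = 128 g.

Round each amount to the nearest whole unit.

diced carrots: 299 g; water: 4935 g; red lentils: 1008 g; ground turkey: 12 oz; basmati rice: 6350 g

Scaling factor: 14/2 = 7.
diced carrots: 1/3 cup × 7 × 128 g/cup ≈ 299 g
water: (2 cup + 15 tbsp = 2.9375 cup) × 7 × 240 g/cup = 4935 g
red lentils: 12 tbsp × 7 ÷ 16 tbsp/cup × 192 g/cup = 1008 g
ground turkey: 50 g × 7 ÷ 28.35 g/oz ≈ 12 oz
basmati rice: 2 lb × 7 × 16 oz/lb × 28.35 g/oz ≈ 6350 g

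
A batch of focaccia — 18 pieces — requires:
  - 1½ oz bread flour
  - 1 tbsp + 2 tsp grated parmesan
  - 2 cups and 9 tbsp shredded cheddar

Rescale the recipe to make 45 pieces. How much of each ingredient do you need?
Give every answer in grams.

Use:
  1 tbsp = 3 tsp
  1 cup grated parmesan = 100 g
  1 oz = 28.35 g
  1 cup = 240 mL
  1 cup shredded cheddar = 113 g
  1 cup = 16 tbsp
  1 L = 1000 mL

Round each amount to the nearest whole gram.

Scaling factor: 45/18 = 5/2 = 2.5.
bread flour: 1.5 oz × 5/2 × 28.35 g/oz ≈ 106 g
grated parmesan: (1 tbsp + 2 tsp = 5/3 tbsp) × 5/2 ÷ 16 tbsp/cup × 100 g/cup ≈ 26 g
shredded cheddar: (2 cup + 9 tbsp = 2.5625 cup) × 5/2 × 113 g/cup ≈ 724 g

bread flour: 106 g; grated parmesan: 26 g; shredded cheddar: 724 g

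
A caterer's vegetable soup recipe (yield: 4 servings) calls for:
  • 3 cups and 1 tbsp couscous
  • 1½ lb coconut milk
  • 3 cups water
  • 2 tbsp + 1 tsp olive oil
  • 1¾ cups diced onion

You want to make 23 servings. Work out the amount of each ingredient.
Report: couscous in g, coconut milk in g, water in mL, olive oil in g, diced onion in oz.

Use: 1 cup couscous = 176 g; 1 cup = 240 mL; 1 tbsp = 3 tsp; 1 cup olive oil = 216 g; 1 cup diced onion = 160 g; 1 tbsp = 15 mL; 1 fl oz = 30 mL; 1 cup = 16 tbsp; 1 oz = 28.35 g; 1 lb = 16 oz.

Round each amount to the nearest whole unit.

Scaling factor: 23/4 = 5.75.
couscous: (3 cup + 1 tbsp = 3.0625 cup) × 23/4 × 176 g/cup ≈ 3099 g
coconut milk: 1.5 lb × 23/4 × 16 oz/lb × 28.35 g/oz ≈ 3912 g
water: 3 cup × 23/4 × 240 mL/cup = 4140 mL
olive oil: (2 tbsp + 1 tsp = 7/3 tbsp) × 23/4 ÷ 16 tbsp/cup × 216 g/cup ≈ 181 g
diced onion: 1.75 cup × 23/4 × 160 g/cup ÷ 28.35 g/oz ≈ 57 oz

couscous: 3099 g; coconut milk: 3912 g; water: 4140 mL; olive oil: 181 g; diced onion: 57 oz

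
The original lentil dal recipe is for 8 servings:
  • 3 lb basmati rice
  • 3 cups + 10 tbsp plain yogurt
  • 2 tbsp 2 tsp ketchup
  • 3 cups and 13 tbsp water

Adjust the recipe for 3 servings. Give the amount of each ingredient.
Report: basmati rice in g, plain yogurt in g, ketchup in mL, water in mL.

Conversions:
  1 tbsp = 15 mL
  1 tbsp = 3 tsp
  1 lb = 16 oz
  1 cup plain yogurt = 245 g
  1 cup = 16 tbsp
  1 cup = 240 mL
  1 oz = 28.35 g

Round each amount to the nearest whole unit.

basmati rice: 510 g; plain yogurt: 333 g; ketchup: 15 mL; water: 343 mL

Scaling factor: 3/8 = 0.375.
basmati rice: 3 lb × 3/8 × 16 oz/lb × 28.35 g/oz ≈ 510 g
plain yogurt: (3 cup + 10 tbsp = 3.625 cup) × 3/8 × 245 g/cup ≈ 333 g
ketchup: (2 tbsp + 2 tsp = 8/3 tbsp) × 3/8 × 15 mL/tbsp = 15 mL
water: (3 cup + 13 tbsp = 3.8125 cup) × 3/8 × 240 mL/cup ≈ 343 mL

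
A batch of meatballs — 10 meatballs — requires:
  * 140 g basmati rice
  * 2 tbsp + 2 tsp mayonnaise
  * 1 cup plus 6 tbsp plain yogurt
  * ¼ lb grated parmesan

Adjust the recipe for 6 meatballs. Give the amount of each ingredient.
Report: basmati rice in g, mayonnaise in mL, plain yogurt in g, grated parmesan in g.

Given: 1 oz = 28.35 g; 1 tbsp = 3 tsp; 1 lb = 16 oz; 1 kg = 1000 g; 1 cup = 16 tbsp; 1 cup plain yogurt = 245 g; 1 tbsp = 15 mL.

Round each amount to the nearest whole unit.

basmati rice: 84 g; mayonnaise: 24 mL; plain yogurt: 202 g; grated parmesan: 68 g

Scaling factor: 6/10 = 3/5 = 0.6.
basmati rice: 140 g × 3/5 = 84 g
mayonnaise: (2 tbsp + 2 tsp = 8/3 tbsp) × 3/5 × 15 mL/tbsp = 24 mL
plain yogurt: (1 cup + 6 tbsp = 1.375 cup) × 3/5 × 245 g/cup ≈ 202 g
grated parmesan: 0.25 lb × 3/5 × 16 oz/lb × 28.35 g/oz ≈ 68 g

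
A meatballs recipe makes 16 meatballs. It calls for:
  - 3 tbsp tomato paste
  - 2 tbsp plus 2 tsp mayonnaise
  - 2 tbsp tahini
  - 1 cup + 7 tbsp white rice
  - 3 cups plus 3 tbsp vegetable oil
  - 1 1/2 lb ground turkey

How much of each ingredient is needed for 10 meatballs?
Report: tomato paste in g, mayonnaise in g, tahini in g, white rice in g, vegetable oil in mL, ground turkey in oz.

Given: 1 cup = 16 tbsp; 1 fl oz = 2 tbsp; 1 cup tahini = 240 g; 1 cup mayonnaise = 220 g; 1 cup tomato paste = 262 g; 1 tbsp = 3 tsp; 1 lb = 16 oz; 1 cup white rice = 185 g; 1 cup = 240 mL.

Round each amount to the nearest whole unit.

Scaling factor: 10/16 = 5/8 = 0.625.
tomato paste: 3 tbsp × 5/8 ÷ 16 tbsp/cup × 262 g/cup ≈ 31 g
mayonnaise: (2 tbsp + 2 tsp = 8/3 tbsp) × 5/8 ÷ 16 tbsp/cup × 220 g/cup ≈ 23 g
tahini: 2 tbsp × 5/8 ÷ 16 tbsp/cup × 240 g/cup ≈ 19 g
white rice: (1 cup + 7 tbsp = 1.4375 cup) × 5/8 × 185 g/cup ≈ 166 g
vegetable oil: (3 cup + 3 tbsp = 3.1875 cup) × 5/8 × 240 mL/cup ≈ 478 mL
ground turkey: 1.5 lb × 5/8 × 16 oz/lb = 15 oz

tomato paste: 31 g; mayonnaise: 23 g; tahini: 19 g; white rice: 166 g; vegetable oil: 478 mL; ground turkey: 15 oz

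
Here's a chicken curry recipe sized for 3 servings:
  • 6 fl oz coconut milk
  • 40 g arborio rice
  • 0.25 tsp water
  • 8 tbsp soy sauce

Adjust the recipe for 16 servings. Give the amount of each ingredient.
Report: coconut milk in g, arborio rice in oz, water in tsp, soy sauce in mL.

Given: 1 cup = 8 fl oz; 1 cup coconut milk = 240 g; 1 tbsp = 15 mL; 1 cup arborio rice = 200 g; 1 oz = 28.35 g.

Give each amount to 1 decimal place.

Scaling factor: 16/3.
coconut milk: 6 fl oz × 16/3 ÷ 8 fl oz/cup × 240 g/cup = 960.0 g
arborio rice: 40 g × 16/3 ÷ 28.35 g/oz ≈ 7.5 oz
water: 0.25 tsp × 16/3 ≈ 1.3 tsp
soy sauce: 8 tbsp × 16/3 × 15 mL/tbsp = 640.0 mL

coconut milk: 960.0 g; arborio rice: 7.5 oz; water: 1.3 tsp; soy sauce: 640.0 mL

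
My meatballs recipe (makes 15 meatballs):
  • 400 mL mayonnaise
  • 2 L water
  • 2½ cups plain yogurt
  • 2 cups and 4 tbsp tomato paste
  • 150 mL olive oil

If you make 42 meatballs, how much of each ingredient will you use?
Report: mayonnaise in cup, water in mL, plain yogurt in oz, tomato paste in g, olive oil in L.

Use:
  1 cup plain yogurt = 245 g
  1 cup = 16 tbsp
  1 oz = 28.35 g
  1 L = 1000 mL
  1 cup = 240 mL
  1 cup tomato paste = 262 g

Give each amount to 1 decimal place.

mayonnaise: 4.7 cup; water: 5600.0 mL; plain yogurt: 60.5 oz; tomato paste: 1650.6 g; olive oil: 0.4 L

Scaling factor: 42/15 = 14/5 = 2.8.
mayonnaise: 400 mL × 14/5 ÷ 240 mL/cup ≈ 4.7 cup
water: 2 L × 14/5 × 1000 mL/L = 5600.0 mL
plain yogurt: 2.5 cup × 14/5 × 245 g/cup ÷ 28.35 g/oz ≈ 60.5 oz
tomato paste: (2 cup + 4 tbsp = 2.25 cup) × 14/5 × 262 g/cup = 1650.6 g
olive oil: 150 mL × 14/5 ÷ 1000 mL/L ≈ 0.4 L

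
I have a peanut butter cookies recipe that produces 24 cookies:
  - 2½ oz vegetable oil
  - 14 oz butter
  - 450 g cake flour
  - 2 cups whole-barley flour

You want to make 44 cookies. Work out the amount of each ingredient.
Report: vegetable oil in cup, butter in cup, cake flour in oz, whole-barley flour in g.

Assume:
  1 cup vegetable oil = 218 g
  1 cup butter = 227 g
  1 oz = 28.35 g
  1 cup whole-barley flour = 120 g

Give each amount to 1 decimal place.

Scaling factor: 44/24 = 11/6.
vegetable oil: 2.5 oz × 11/6 × 28.35 g/oz ÷ 218 g/cup ≈ 0.6 cup
butter: 14 oz × 11/6 × 28.35 g/oz ÷ 227 g/cup ≈ 3.2 cup
cake flour: 450 g × 11/6 ÷ 28.35 g/oz ≈ 29.1 oz
whole-barley flour: 2 cup × 11/6 × 120 g/cup = 440.0 g

vegetable oil: 0.6 cup; butter: 3.2 cup; cake flour: 29.1 oz; whole-barley flour: 440.0 g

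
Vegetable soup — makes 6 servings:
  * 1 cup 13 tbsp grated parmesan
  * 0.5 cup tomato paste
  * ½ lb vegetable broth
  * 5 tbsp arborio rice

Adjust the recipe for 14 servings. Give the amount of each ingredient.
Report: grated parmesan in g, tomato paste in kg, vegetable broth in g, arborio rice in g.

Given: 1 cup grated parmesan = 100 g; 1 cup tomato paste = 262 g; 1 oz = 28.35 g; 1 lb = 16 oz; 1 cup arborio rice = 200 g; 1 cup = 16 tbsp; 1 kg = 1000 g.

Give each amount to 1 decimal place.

grated parmesan: 422.9 g; tomato paste: 0.3 kg; vegetable broth: 529.2 g; arborio rice: 145.8 g

Scaling factor: 14/6 = 7/3.
grated parmesan: (1 cup + 13 tbsp = 1.8125 cup) × 7/3 × 100 g/cup ≈ 422.9 g
tomato paste: 0.5 cup × 7/3 × 262 g/cup ÷ 1000 g/kg ≈ 0.3 kg
vegetable broth: 0.5 lb × 7/3 × 16 oz/lb × 28.35 g/oz = 529.2 g
arborio rice: 5 tbsp × 7/3 ÷ 16 tbsp/cup × 200 g/cup ≈ 145.8 g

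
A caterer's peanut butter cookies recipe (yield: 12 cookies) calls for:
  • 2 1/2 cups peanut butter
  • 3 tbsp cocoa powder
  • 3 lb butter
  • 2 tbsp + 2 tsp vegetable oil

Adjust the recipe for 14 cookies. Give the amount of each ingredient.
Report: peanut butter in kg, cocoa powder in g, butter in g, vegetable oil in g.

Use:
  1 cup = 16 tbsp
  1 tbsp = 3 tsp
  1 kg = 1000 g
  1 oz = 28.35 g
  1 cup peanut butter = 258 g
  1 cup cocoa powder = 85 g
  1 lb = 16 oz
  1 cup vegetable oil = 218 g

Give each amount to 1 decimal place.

Scaling factor: 14/12 = 7/6.
peanut butter: 2.5 cup × 7/6 × 258 g/cup ÷ 1000 g/kg ≈ 0.8 kg
cocoa powder: 3 tbsp × 7/6 ÷ 16 tbsp/cup × 85 g/cup ≈ 18.6 g
butter: 3 lb × 7/6 × 16 oz/lb × 28.35 g/oz = 1587.6 g
vegetable oil: (2 tbsp + 2 tsp = 8/3 tbsp) × 7/6 ÷ 16 tbsp/cup × 218 g/cup ≈ 42.4 g

peanut butter: 0.8 kg; cocoa powder: 18.6 g; butter: 1587.6 g; vegetable oil: 42.4 g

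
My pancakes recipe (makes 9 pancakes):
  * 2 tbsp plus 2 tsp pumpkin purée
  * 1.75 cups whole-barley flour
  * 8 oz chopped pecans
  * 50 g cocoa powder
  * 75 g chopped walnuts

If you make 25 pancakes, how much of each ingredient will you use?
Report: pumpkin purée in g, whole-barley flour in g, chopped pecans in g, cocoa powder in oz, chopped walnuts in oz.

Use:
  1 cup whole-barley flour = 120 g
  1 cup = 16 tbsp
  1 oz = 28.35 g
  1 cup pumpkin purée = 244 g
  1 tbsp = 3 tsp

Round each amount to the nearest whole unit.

Scaling factor: 25/9.
pumpkin purée: (2 tbsp + 2 tsp = 8/3 tbsp) × 25/9 ÷ 16 tbsp/cup × 244 g/cup ≈ 113 g
whole-barley flour: 1.75 cup × 25/9 × 120 g/cup ≈ 583 g
chopped pecans: 8 oz × 25/9 × 28.35 g/oz = 630 g
cocoa powder: 50 g × 25/9 ÷ 28.35 g/oz ≈ 5 oz
chopped walnuts: 75 g × 25/9 ÷ 28.35 g/oz ≈ 7 oz

pumpkin purée: 113 g; whole-barley flour: 583 g; chopped pecans: 630 g; cocoa powder: 5 oz; chopped walnuts: 7 oz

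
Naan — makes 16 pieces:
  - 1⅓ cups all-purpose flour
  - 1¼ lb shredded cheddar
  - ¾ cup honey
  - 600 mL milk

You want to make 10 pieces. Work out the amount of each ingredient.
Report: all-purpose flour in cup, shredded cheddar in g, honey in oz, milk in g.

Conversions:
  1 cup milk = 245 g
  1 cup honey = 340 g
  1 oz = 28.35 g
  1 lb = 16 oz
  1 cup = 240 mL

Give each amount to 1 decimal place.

Scaling factor: 10/16 = 5/8 = 0.625.
all-purpose flour: 4/3 cup × 5/8 ≈ 0.8 cup
shredded cheddar: 1.25 lb × 5/8 × 16 oz/lb × 28.35 g/oz ≈ 354.4 g
honey: 0.75 cup × 5/8 × 340 g/cup ÷ 28.35 g/oz ≈ 5.6 oz
milk: 600 mL × 5/8 ÷ 240 mL/cup × 245 g/cup ≈ 382.8 g

all-purpose flour: 0.8 cup; shredded cheddar: 354.4 g; honey: 5.6 oz; milk: 382.8 g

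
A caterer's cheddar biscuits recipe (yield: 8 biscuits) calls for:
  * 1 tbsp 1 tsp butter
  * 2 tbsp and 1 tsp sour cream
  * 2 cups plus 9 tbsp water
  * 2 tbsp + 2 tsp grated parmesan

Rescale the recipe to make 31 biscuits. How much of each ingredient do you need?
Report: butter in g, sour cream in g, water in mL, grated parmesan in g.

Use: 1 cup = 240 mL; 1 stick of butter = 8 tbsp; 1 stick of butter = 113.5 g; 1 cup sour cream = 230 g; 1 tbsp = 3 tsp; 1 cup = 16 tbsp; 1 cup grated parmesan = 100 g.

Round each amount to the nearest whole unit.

Scaling factor: 31/8 = 3.875.
butter: (1 tbsp + 1 tsp = 4/3 tbsp) × 31/8 ÷ 8 tbsp/stick × 113.5 g/stick ≈ 73 g
sour cream: (2 tbsp + 1 tsp = 7/3 tbsp) × 31/8 ÷ 16 tbsp/cup × 230 g/cup ≈ 130 g
water: (2 cup + 9 tbsp = 2.5625 cup) × 31/8 × 240 mL/cup ≈ 2383 mL
grated parmesan: (2 tbsp + 2 tsp = 8/3 tbsp) × 31/8 ÷ 16 tbsp/cup × 100 g/cup ≈ 65 g

butter: 73 g; sour cream: 130 g; water: 2383 mL; grated parmesan: 65 g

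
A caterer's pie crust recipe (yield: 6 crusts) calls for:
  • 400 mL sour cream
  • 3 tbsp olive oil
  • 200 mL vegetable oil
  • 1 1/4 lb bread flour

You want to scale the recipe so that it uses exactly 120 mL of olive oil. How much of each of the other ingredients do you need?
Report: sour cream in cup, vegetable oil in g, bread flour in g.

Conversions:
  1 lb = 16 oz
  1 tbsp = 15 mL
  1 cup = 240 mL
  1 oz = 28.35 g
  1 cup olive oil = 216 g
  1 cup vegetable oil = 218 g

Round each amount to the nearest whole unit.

sour cream: 4 cup; vegetable oil: 484 g; bread flour: 1512 g

The original recipe has 45 mL of olive oil, so the scaling factor is 120 ÷ 45 = 8/3.
sour cream: 400 mL × 8/3 ÷ 240 mL/cup ≈ 4 cup
vegetable oil: 200 mL × 8/3 ÷ 240 mL/cup × 218 g/cup ≈ 484 g
bread flour: 1.25 lb × 8/3 × 16 oz/lb × 28.35 g/oz = 1512 g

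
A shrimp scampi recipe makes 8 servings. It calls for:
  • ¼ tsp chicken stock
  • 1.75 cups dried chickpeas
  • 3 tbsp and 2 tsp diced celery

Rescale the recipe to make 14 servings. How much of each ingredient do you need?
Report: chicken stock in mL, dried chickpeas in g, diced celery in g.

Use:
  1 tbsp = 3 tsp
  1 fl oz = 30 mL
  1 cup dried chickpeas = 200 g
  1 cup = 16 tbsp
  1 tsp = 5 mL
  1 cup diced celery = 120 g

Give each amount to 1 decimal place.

Scaling factor: 14/8 = 7/4 = 1.75.
chicken stock: 0.25 tsp × 7/4 × 5 mL/tsp ≈ 2.2 mL
dried chickpeas: 1.75 cup × 7/4 × 200 g/cup = 612.5 g
diced celery: (3 tbsp + 2 tsp = 11/3 tbsp) × 7/4 ÷ 16 tbsp/cup × 120 g/cup ≈ 48.1 g

chicken stock: 2.2 mL; dried chickpeas: 612.5 g; diced celery: 48.1 g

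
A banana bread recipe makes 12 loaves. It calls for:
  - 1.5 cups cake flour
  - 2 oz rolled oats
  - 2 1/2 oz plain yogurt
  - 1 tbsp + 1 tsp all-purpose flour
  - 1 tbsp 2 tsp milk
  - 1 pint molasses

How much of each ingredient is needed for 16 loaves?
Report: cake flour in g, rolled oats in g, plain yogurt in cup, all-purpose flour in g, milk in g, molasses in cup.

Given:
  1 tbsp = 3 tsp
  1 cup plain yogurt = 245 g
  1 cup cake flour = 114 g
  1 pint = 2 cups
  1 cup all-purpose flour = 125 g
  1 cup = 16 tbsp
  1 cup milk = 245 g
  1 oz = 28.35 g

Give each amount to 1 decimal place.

Scaling factor: 16/12 = 4/3.
cake flour: 1.5 cup × 4/3 × 114 g/cup = 228.0 g
rolled oats: 2 oz × 4/3 × 28.35 g/oz = 75.6 g
plain yogurt: 2.5 oz × 4/3 × 28.35 g/oz ÷ 245 g/cup ≈ 0.4 cup
all-purpose flour: (1 tbsp + 1 tsp = 4/3 tbsp) × 4/3 ÷ 16 tbsp/cup × 125 g/cup ≈ 13.9 g
milk: (1 tbsp + 2 tsp = 5/3 tbsp) × 4/3 ÷ 16 tbsp/cup × 245 g/cup ≈ 34.0 g
molasses: 1 pint × 4/3 × 2 cup/pint ≈ 2.7 cup

cake flour: 228.0 g; rolled oats: 75.6 g; plain yogurt: 0.4 cup; all-purpose flour: 13.9 g; milk: 34.0 g; molasses: 2.7 cup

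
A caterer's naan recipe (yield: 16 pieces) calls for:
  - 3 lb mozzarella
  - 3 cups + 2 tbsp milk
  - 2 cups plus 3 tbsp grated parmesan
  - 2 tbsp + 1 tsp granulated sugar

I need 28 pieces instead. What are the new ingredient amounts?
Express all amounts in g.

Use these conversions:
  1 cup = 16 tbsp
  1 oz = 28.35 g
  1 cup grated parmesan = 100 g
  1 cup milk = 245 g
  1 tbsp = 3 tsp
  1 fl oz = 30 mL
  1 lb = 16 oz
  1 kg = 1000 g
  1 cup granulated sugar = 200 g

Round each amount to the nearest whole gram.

mozzarella: 2381 g; milk: 1340 g; grated parmesan: 383 g; granulated sugar: 51 g

Scaling factor: 28/16 = 7/4 = 1.75.
mozzarella: 3 lb × 7/4 × 16 oz/lb × 28.35 g/oz ≈ 2381 g
milk: (3 cup + 2 tbsp = 3.125 cup) × 7/4 × 245 g/cup ≈ 1340 g
grated parmesan: (2 cup + 3 tbsp = 2.1875 cup) × 7/4 × 100 g/cup ≈ 383 g
granulated sugar: (2 tbsp + 1 tsp = 7/3 tbsp) × 7/4 ÷ 16 tbsp/cup × 200 g/cup ≈ 51 g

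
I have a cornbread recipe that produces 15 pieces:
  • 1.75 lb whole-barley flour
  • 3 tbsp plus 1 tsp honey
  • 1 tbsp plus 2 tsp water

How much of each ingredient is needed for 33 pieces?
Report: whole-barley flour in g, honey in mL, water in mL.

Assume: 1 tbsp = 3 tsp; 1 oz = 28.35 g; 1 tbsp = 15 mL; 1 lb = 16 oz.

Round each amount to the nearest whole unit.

whole-barley flour: 1746 g; honey: 110 mL; water: 55 mL

Scaling factor: 33/15 = 11/5 = 2.2.
whole-barley flour: 1.75 lb × 11/5 × 16 oz/lb × 28.35 g/oz ≈ 1746 g
honey: (3 tbsp + 1 tsp = 10/3 tbsp) × 11/5 × 15 mL/tbsp = 110 mL
water: (1 tbsp + 2 tsp = 5/3 tbsp) × 11/5 × 15 mL/tbsp = 55 mL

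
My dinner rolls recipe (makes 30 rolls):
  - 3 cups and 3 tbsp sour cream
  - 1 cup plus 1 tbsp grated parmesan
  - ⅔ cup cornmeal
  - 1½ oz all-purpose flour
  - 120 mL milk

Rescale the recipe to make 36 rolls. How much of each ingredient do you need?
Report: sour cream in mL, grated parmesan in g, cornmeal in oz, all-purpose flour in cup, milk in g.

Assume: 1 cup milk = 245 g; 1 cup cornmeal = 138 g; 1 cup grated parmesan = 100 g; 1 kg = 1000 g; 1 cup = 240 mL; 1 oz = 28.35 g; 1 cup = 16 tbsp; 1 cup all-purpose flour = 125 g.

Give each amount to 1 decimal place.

sour cream: 918.0 mL; grated parmesan: 127.5 g; cornmeal: 3.9 oz; all-purpose flour: 0.4 cup; milk: 147.0 g

Scaling factor: 36/30 = 6/5 = 1.2.
sour cream: (3 cup + 3 tbsp = 3.1875 cup) × 6/5 × 240 mL/cup = 918.0 mL
grated parmesan: (1 cup + 1 tbsp = 1.0625 cup) × 6/5 × 100 g/cup = 127.5 g
cornmeal: 2/3 cup × 6/5 × 138 g/cup ÷ 28.35 g/oz ≈ 3.9 oz
all-purpose flour: 1.5 oz × 6/5 × 28.35 g/oz ÷ 125 g/cup ≈ 0.4 cup
milk: 120 mL × 6/5 ÷ 240 mL/cup × 245 g/cup = 147.0 g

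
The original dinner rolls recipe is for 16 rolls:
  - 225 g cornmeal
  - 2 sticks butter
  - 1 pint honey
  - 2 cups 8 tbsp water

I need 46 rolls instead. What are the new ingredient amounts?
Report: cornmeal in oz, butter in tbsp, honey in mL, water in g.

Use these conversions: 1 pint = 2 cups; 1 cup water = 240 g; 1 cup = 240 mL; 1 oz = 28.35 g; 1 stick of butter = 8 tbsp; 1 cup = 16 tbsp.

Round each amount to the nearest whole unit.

cornmeal: 23 oz; butter: 46 tbsp; honey: 1380 mL; water: 1725 g

Scaling factor: 46/16 = 23/8 = 2.875.
cornmeal: 225 g × 23/8 ÷ 28.35 g/oz ≈ 23 oz
butter: 2 stick × 23/8 × 8 tbsp/stick = 46 tbsp
honey: 1 pint × 23/8 × 2 cup/pint × 240 mL/cup = 1380 mL
water: (2 cup + 8 tbsp = 2.5 cup) × 23/8 × 240 g/cup = 1725 g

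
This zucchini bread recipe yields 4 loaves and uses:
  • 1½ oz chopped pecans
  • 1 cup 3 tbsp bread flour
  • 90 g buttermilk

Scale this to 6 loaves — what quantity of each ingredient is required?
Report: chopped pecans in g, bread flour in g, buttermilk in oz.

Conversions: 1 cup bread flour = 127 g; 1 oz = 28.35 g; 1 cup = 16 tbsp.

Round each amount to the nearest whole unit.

chopped pecans: 64 g; bread flour: 226 g; buttermilk: 5 oz

Scaling factor: 6/4 = 3/2 = 1.5.
chopped pecans: 1.5 oz × 3/2 × 28.35 g/oz ≈ 64 g
bread flour: (1 cup + 3 tbsp = 1.1875 cup) × 3/2 × 127 g/cup ≈ 226 g
buttermilk: 90 g × 3/2 ÷ 28.35 g/oz ≈ 5 oz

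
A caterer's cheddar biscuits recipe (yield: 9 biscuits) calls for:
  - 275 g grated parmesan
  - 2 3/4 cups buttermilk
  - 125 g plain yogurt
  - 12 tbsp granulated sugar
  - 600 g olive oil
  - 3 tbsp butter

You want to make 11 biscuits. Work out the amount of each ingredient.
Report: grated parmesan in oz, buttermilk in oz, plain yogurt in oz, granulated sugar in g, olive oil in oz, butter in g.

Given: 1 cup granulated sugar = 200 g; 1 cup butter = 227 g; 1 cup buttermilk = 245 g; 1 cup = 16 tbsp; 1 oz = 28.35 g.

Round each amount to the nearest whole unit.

Scaling factor: 11/9.
grated parmesan: 275 g × 11/9 ÷ 28.35 g/oz ≈ 12 oz
buttermilk: 2.75 cup × 11/9 × 245 g/cup ÷ 28.35 g/oz ≈ 29 oz
plain yogurt: 125 g × 11/9 ÷ 28.35 g/oz ≈ 5 oz
granulated sugar: 12 tbsp × 11/9 ÷ 16 tbsp/cup × 200 g/cup ≈ 183 g
olive oil: 600 g × 11/9 ÷ 28.35 g/oz ≈ 26 oz
butter: 3 tbsp × 11/9 ÷ 16 tbsp/cup × 227 g/cup ≈ 52 g

grated parmesan: 12 oz; buttermilk: 29 oz; plain yogurt: 5 oz; granulated sugar: 183 g; olive oil: 26 oz; butter: 52 g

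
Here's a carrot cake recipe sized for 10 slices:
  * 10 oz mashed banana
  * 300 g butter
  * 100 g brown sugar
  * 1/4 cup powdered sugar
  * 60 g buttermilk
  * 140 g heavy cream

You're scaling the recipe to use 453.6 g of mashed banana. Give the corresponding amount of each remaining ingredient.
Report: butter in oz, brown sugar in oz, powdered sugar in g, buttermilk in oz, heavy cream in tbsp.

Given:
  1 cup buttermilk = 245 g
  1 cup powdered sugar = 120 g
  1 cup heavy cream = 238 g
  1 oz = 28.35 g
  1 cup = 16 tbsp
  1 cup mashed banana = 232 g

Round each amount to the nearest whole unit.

The original recipe has 283.5 g of mashed banana, so the scaling factor is 453.6 ÷ 283.5 = 8/5 = 1.6.
butter: 300 g × 8/5 ÷ 28.35 g/oz ≈ 17 oz
brown sugar: 100 g × 8/5 ÷ 28.35 g/oz ≈ 6 oz
powdered sugar: 0.25 cup × 8/5 × 120 g/cup = 48 g
buttermilk: 60 g × 8/5 ÷ 28.35 g/oz ≈ 3 oz
heavy cream: 140 g × 8/5 ÷ 238 g/cup × 16 tbsp/cup ≈ 15 tbsp

butter: 17 oz; brown sugar: 6 oz; powdered sugar: 48 g; buttermilk: 3 oz; heavy cream: 15 tbsp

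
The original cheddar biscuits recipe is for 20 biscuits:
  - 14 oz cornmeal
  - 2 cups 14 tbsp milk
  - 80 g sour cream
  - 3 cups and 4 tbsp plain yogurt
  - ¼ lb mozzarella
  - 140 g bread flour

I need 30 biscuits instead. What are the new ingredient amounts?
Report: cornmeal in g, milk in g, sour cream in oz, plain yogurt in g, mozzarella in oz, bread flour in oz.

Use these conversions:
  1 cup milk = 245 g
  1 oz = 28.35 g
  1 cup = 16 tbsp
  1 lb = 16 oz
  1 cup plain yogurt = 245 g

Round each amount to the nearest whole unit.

Scaling factor: 30/20 = 3/2 = 1.5.
cornmeal: 14 oz × 3/2 × 28.35 g/oz ≈ 595 g
milk: (2 cup + 14 tbsp = 2.875 cup) × 3/2 × 245 g/cup ≈ 1057 g
sour cream: 80 g × 3/2 ÷ 28.35 g/oz ≈ 4 oz
plain yogurt: (3 cup + 4 tbsp = 3.25 cup) × 3/2 × 245 g/cup ≈ 1194 g
mozzarella: 0.25 lb × 3/2 × 16 oz/lb = 6 oz
bread flour: 140 g × 3/2 ÷ 28.35 g/oz ≈ 7 oz

cornmeal: 595 g; milk: 1057 g; sour cream: 4 oz; plain yogurt: 1194 g; mozzarella: 6 oz; bread flour: 7 oz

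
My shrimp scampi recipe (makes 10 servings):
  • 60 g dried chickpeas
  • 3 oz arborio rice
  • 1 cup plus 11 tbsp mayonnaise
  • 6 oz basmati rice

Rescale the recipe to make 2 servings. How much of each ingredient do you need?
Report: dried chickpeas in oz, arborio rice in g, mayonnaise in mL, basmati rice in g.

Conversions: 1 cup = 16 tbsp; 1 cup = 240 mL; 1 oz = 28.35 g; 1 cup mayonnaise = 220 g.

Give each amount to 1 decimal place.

dried chickpeas: 0.4 oz; arborio rice: 17.0 g; mayonnaise: 81.0 mL; basmati rice: 34.0 g

Scaling factor: 2/10 = 1/5 = 0.2.
dried chickpeas: 60 g × 1/5 ÷ 28.35 g/oz ≈ 0.4 oz
arborio rice: 3 oz × 1/5 × 28.35 g/oz ≈ 17.0 g
mayonnaise: (1 cup + 11 tbsp = 1.6875 cup) × 1/5 × 240 mL/cup = 81.0 mL
basmati rice: 6 oz × 1/5 × 28.35 g/oz ≈ 34.0 g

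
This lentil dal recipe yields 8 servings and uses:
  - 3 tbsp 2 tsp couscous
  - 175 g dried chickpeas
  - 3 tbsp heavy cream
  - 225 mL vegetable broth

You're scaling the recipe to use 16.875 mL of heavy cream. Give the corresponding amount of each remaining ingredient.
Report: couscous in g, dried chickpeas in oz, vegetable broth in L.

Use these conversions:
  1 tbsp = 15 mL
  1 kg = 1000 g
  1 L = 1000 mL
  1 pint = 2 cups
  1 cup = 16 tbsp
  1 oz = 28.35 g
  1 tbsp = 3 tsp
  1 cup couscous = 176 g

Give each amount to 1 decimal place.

The original recipe has 45 mL of heavy cream, so the scaling factor is 16.875 ÷ 45 = 3/8 = 0.375.
couscous: (3 tbsp + 2 tsp = 11/3 tbsp) × 3/8 ÷ 16 tbsp/cup × 176 g/cup ≈ 15.1 g
dried chickpeas: 175 g × 3/8 ÷ 28.35 g/oz ≈ 2.3 oz
vegetable broth: 225 mL × 3/8 ÷ 1000 mL/L ≈ 0.1 L

couscous: 15.1 g; dried chickpeas: 2.3 oz; vegetable broth: 0.1 L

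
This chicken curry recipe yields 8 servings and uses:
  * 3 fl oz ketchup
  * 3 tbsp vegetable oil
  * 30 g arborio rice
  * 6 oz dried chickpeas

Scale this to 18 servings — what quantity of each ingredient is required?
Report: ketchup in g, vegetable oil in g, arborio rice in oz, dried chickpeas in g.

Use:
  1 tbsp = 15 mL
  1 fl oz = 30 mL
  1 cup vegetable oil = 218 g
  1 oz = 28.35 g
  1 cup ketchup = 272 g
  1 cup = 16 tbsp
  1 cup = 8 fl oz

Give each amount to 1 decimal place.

Scaling factor: 18/8 = 9/4 = 2.25.
ketchup: 3 fl oz × 9/4 ÷ 8 fl oz/cup × 272 g/cup = 229.5 g
vegetable oil: 3 tbsp × 9/4 ÷ 16 tbsp/cup × 218 g/cup ≈ 92.0 g
arborio rice: 30 g × 9/4 ÷ 28.35 g/oz ≈ 2.4 oz
dried chickpeas: 6 oz × 9/4 × 28.35 g/oz ≈ 382.7 g

ketchup: 229.5 g; vegetable oil: 92.0 g; arborio rice: 2.4 oz; dried chickpeas: 382.7 g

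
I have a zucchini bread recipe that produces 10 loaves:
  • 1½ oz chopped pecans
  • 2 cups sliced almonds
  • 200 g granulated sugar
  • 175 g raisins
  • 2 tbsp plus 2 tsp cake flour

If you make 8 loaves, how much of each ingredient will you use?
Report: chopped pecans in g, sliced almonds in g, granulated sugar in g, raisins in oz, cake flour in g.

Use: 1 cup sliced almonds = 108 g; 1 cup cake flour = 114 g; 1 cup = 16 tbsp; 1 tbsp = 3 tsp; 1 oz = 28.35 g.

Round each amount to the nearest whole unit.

chopped pecans: 34 g; sliced almonds: 173 g; granulated sugar: 160 g; raisins: 5 oz; cake flour: 15 g

Scaling factor: 8/10 = 4/5 = 0.8.
chopped pecans: 1.5 oz × 4/5 × 28.35 g/oz ≈ 34 g
sliced almonds: 2 cup × 4/5 × 108 g/cup ≈ 173 g
granulated sugar: 200 g × 4/5 = 160 g
raisins: 175 g × 4/5 ÷ 28.35 g/oz ≈ 5 oz
cake flour: (2 tbsp + 2 tsp = 8/3 tbsp) × 4/5 ÷ 16 tbsp/cup × 114 g/cup ≈ 15 g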